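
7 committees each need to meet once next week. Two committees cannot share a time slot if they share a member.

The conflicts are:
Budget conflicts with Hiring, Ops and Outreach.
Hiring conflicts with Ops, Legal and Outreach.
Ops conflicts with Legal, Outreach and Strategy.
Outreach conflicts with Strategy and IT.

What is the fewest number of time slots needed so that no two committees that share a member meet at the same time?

Budget, Hiring, Ops, Outreach pairwise conflict, so at least 4 time slots are needed.
4 time slots suffice: time slot 1 → {Legal, Outreach}; time slot 2 → {Ops, IT}; time slot 3 → {Hiring, Strategy}; time slot 4 → {Budget}. No two conflicting committees share a time slot.

4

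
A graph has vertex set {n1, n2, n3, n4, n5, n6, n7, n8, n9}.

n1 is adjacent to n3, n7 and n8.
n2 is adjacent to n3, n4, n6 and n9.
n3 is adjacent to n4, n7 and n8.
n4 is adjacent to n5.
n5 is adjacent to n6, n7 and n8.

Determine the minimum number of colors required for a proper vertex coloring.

n1, n3, n8 are pairwise adjacent, so at least 3 colors are needed.
3 colors suffice: color 1 → {n3, n5, n9}; color 2 → {n2, n7, n8}; color 3 → {n1, n4, n6}. Every edge joins two different colors.

3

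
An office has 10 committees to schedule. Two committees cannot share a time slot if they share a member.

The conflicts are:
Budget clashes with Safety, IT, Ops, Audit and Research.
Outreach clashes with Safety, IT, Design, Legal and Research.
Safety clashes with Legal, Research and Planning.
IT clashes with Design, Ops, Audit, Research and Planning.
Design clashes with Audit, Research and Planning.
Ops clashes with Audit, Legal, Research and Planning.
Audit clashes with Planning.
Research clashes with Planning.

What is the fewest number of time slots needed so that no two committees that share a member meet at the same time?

4

IT, Design, Audit, Planning pairwise conflict, so at least 4 time slots are needed.
A valid assignment using 4 time slots: Budget=3, Outreach=3, Safety=1, IT=1, Design=4, Ops=4, Audit=2, Legal=2, Research=2, Planning=3. Each listed conflict is separated.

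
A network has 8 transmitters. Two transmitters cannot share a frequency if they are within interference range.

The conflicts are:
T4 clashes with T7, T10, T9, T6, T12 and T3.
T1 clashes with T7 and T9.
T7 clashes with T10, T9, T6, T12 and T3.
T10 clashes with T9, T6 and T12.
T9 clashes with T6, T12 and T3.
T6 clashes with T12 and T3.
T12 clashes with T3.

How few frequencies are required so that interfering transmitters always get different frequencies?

T4, T7, T10, T9, T6, T12 all conflict with each other, so at least 6 frequencies are needed.
A valid assignment using 6 frequencies: T4=5, T1=3, T7=2, T10=6, T9=1, T6=3, T12=4, T3=6. Each listed conflict is separated.

6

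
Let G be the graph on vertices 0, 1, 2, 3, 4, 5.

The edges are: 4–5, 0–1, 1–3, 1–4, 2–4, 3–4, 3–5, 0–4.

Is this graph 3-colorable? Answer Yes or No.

The chromatic number is 3. 0, 1, 4 form a triangle, so at least 3 colors are needed.
One proper 3-coloring: 0=blue, 1=green, 2=blue, 3=blue, 4=red, 5=green.
That is already a proper 3-coloring.

Yes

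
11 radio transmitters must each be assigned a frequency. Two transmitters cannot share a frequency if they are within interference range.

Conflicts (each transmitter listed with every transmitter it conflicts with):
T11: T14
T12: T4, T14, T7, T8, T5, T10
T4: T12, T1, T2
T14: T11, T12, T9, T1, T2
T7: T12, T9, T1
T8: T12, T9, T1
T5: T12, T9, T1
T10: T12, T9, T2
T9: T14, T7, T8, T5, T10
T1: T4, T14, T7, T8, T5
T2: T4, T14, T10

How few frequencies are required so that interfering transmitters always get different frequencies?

T8 and T9 conflict, so at least 2 frequencies are needed.
2 frequencies suffice: frequency 1 → {T11, T12, T9, T1, T2}; frequency 2 → {T4, T14, T7, T8, T5, T10}. No two conflicting transmitters share a frequency.

2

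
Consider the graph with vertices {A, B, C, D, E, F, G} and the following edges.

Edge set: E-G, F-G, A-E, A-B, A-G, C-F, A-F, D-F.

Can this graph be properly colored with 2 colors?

A, E, G form a triangle, so at least 3 colors are needed.
So 2 colors are not enough.

No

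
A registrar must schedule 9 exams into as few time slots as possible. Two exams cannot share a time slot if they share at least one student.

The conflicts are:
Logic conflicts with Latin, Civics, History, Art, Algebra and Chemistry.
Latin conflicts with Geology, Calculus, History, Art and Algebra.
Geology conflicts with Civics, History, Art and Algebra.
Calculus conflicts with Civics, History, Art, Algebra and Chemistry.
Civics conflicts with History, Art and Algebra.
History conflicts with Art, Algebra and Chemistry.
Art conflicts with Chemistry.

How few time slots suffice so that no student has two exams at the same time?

4

Latin, Geology, History, Art are mutually in conflict, so at least 4 time slots are needed.
4 time slots suffice: time slot 1 → {History}; time slot 2 → {Art, Algebra}; time slot 3 → {Logic, Geology, Calculus}; time slot 4 → {Latin, Civics, Chemistry}. Each listed conflict is separated.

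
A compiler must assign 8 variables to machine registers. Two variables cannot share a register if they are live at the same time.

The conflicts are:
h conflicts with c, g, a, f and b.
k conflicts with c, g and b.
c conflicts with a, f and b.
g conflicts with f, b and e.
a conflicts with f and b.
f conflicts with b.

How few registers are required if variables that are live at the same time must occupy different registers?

h, c, a, f, b pairwise conflict, so at least 5 registers are needed.
A valid assignment using 5 registers: h=4, k=3, c=2, g=2, a=5, f=3, b=1, e=1. No two conflicting variables share a register.

5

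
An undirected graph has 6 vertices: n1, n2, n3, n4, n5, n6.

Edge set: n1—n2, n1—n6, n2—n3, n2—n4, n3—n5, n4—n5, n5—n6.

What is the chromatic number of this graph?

3

The cycle n5-n4-n2-n1-n6-n5 has odd length 5, so it cannot be 2-colored; at least 3 colors are needed.
3 colors suffice: color 1 → {n2, n5}; color 2 → {n3, n4, n6}; color 3 → {n1}. Each edge has distinct colors on its endpoints.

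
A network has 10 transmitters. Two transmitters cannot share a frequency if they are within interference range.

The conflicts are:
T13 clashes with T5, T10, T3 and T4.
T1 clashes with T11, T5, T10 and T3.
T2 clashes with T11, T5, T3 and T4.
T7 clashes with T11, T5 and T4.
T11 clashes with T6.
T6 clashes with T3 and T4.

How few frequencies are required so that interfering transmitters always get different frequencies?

2

T7 and T11 conflict, so at least 2 frequencies are needed.
2 frequencies suffice: T13=1, T1=1, T2=1, T7=1, T11=2, T6=1, T5=2, T10=2, T3=2, T4=2. No two conflicting transmitters share a frequency.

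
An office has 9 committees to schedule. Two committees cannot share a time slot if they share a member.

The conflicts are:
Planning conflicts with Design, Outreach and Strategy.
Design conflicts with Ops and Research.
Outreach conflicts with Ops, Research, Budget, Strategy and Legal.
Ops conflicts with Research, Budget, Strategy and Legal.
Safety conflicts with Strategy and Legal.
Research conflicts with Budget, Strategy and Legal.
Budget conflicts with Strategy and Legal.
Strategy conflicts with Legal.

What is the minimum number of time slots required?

Outreach, Ops, Research, Budget, Strategy, Legal pairwise conflict, so at least 6 time slots are needed.
6 time slots suffice: Planning=2, Design=1, Outreach=3, Ops=4, Safety=2, Research=2, Budget=6, Strategy=1, Legal=5. Each listed conflict is separated.

6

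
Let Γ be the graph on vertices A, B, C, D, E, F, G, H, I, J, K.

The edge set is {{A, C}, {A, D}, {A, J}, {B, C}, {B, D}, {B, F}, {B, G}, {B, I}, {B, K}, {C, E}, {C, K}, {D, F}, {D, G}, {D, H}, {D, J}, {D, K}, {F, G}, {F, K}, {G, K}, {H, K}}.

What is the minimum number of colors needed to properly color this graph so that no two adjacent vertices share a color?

5

B, D, F, G, K form a clique, so at least 5 colors are needed.
5 colors suffice: color 1 → {C, D, I}; color 2 → {A, E, K}; color 3 → {B, H, J}; color 4 → {F}; color 5 → {G}. No two adjacent vertices share a color.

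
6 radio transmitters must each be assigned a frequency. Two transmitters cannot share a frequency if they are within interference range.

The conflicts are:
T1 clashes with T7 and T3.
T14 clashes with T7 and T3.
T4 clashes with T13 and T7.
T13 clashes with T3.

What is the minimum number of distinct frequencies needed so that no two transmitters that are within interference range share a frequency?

3

The cycle T3-T13-T4-T7-T1-T3 has odd length 5, so it cannot be 2-colored; at least 3 frequencies are needed.
3 frequencies suffice: frequency 1 → {T7, T3}; frequency 2 → {T1, T14, T4}; frequency 3 → {T13}. Every pair that conflicts lands in different frequencies.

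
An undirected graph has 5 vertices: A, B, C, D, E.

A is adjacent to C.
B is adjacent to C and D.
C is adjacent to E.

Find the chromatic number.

C and E are adjacent, so at least 2 colors are needed.
A valid assignment using 2 colors: A=2, B=2, C=1, D=1, E=2. Every edge joins two different colors.

2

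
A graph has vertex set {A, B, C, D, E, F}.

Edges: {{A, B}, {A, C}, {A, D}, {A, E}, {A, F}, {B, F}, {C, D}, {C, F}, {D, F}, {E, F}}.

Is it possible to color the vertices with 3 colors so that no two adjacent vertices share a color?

A, C, D, F are mutually adjacent (a clique of size 4), so at least 4 colors are needed.
So 3 colors are not enough.

No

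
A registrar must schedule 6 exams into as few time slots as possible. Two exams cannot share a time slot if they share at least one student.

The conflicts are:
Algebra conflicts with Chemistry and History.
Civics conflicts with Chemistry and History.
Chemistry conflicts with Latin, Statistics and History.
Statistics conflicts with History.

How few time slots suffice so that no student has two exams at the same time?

3

Chemistry, Statistics, History are mutually in conflict, so at least 3 time slots are needed.
3 time slots suffice: time slot 1 → {Chemistry}; time slot 2 → {Latin, History}; time slot 3 → {Algebra, Civics, Statistics}. No two conflicting exams share a time slot.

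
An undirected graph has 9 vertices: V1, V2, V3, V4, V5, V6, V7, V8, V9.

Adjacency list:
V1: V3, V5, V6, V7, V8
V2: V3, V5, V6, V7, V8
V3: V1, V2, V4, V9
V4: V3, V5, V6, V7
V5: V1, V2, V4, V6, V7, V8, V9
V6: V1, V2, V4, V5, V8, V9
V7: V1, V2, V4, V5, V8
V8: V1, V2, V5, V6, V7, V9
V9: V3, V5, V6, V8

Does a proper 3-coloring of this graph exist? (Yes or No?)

No

V1, V5, V6, V8 are pairwise adjacent (a clique of size 4), so at least 4 colors are needed.
So 3 colors are not enough.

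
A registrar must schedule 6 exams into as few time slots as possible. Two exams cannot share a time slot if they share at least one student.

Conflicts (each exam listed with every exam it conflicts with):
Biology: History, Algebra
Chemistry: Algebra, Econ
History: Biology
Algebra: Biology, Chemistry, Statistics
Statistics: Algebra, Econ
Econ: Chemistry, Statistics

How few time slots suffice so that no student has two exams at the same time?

2

Biology and Algebra conflict, so at least 2 time slots are needed.
2 time slots suffice: time slot 1 → {History, Algebra, Econ}; time slot 2 → {Biology, Chemistry, Statistics}. Each listed conflict is separated.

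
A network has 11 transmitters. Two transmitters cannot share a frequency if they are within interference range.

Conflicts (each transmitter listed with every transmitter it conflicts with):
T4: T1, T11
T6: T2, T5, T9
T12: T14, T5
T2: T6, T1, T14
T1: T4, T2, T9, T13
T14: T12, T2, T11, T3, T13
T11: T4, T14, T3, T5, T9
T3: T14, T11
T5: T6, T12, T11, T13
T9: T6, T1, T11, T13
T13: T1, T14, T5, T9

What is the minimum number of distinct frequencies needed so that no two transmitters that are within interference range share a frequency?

T1, T9, T13 pairwise conflict, so at least 3 frequencies are needed.
3 frequencies suffice: T4=1, T6=3, T12=2, T2=2, T1=3, T14=1, T11=2, T3=3, T5=1, T9=1, T13=2. Each listed conflict is separated.

3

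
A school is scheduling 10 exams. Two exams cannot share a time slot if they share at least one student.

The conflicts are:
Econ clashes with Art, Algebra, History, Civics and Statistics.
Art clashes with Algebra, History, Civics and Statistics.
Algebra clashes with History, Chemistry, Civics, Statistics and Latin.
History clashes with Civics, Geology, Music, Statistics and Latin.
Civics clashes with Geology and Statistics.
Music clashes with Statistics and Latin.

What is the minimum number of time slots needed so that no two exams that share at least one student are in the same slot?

Econ, Art, Algebra, History, Civics, Statistics are mutually in conflict, so at least 6 time slots are needed.
6 time slots suffice: Econ=5, Art=6, Algebra=2, History=1, Chemistry=1, Civics=4, Geology=2, Music=2, Statistics=3, Latin=3. Every pair that conflicts lands in different time slots.

6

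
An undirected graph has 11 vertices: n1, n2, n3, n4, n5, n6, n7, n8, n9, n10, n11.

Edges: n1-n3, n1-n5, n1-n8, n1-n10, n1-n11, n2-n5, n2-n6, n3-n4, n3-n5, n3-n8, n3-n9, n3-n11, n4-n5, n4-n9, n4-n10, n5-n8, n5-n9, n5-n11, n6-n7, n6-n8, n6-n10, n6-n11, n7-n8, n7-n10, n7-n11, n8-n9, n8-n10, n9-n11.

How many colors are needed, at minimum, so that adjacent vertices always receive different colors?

n3, n4, n5, n9 are pairwise adjacent (a clique of size 4), so at least 4 colors are needed.
A valid assignment using 4 colors: n1=yellow, n2=blue, n3=green, n4=blue, n5=red, n6=green, n7=yellow, n8=blue, n9=yellow, n10=red, n11=blue. Every edge joins two different colors.

4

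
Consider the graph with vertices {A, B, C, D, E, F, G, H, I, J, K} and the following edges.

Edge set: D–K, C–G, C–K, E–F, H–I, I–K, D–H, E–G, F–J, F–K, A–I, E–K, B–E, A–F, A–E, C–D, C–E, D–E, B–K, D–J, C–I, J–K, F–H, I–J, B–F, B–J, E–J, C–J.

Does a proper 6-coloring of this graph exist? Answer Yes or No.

The chromatic number is 5. C, D, E, J, K are pairwise adjacent (a clique of size 5), so at least 5 colors are needed.
5 colors suffice: color red → {E, I}; color blue → {A, G, H, J}; color green → {K}; color yellow → {C, F}; color purple → {B, D}.
Since 6 ≥ 5, a proper 6-coloring certainly exists.

Yes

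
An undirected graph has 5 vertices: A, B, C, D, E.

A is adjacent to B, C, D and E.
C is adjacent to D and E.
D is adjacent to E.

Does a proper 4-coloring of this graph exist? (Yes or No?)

Yes

The chromatic number is 4. A, C, D, E form a clique, so at least 4 colors are needed.
A valid assignment using 4 colors: A=red, B=blue, C=blue, D=yellow, E=green.
That is already a proper 4-coloring.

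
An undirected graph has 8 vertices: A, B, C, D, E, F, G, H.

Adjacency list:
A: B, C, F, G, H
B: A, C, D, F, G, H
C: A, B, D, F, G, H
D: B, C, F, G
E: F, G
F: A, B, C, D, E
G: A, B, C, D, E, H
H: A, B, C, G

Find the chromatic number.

A, B, C, G, H form a clique, so at least 5 colors are needed.
One proper 5-coloring: A=4, B=3, C=1, D=4, E=1, F=2, G=2, H=5. No two adjacent vertices share a color.

5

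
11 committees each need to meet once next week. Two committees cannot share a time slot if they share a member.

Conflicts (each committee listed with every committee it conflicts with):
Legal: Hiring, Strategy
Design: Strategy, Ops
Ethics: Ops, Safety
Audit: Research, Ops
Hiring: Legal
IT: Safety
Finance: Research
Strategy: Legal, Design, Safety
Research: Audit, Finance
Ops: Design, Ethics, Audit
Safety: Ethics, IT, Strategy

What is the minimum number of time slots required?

3

The cycle Strategy-Design-Ops-Ethics-Safety-Strategy has odd length 5, so it cannot be 2-colored; at least 3 time slots are needed.
3 time slots suffice: time slot 1 → {Legal, Research, Ops, Safety}; time slot 2 → {Ethics, Audit, Hiring, IT, Finance, Strategy}; time slot 3 → {Design}. No two conflicting committees share a time slot.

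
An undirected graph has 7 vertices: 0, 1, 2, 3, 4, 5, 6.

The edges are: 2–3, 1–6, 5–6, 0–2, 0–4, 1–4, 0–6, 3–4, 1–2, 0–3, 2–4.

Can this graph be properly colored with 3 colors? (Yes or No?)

No

0, 2, 3, 4 are pairwise adjacent (a clique of size 4), so at least 4 colors are needed.
So 3 colors are not enough.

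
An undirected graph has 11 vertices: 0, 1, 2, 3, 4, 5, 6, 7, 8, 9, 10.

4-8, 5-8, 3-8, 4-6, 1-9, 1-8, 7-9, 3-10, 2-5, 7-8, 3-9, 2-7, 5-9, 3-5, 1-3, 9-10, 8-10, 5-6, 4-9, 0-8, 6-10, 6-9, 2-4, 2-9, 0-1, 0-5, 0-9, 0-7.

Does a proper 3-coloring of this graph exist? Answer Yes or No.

Yes

The chromatic number is 3. 2, 7, 9 form a triangle, so at least 3 colors are needed.
3 colors suffice: color red → {8, 9}; color blue → {1, 4, 5, 7, 10}; color green → {0, 2, 3, 6}.
That is already a proper 3-coloring.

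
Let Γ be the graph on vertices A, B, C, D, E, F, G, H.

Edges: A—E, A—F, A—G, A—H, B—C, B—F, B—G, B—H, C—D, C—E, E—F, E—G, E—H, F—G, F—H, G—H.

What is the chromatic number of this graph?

A, E, F, G, H are pairwise adjacent (a clique of size 5), so at least 5 colors are needed.
A valid assignment using 5 colors: A=purple, B=blue, C=red, D=blue, E=blue, F=green, G=red, H=yellow. No two adjacent vertices share a color.

5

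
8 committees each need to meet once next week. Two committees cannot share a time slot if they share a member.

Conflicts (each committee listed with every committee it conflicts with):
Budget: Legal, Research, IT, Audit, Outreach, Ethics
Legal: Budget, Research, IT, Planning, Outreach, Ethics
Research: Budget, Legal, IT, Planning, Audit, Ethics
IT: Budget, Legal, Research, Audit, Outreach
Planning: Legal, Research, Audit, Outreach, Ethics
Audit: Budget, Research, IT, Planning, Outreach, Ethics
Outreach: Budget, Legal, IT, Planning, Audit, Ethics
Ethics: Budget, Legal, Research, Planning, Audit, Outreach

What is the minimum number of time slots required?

4

Budget, Audit, Outreach, Ethics are mutually in conflict, so at least 4 time slots are needed.
A valid assignment using 4 time slots: Budget=3, Legal=1, Research=4, IT=2, Planning=3, Audit=1, Outreach=4, Ethics=2. No two conflicting committees share a time slot.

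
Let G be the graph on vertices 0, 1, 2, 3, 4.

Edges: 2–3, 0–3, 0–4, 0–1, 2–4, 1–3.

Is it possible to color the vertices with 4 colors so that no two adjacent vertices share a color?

The chromatic number is 3. 0, 1, 3 are pairwise adjacent, so at least 3 colors are needed.
3 colors suffice: 0=red, 1=green, 2=red, 3=blue, 4=blue.
Since 4 ≥ 3, a proper 4-coloring certainly exists.

Yes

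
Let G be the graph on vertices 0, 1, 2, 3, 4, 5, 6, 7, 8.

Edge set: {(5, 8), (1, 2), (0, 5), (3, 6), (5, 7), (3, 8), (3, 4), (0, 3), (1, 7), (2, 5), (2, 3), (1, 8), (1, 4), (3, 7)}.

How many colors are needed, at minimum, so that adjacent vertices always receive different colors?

0 and 3 are adjacent, so at least 2 colors are needed.
One proper 2-coloring: 0=b, 1=a, 2=b, 3=a, 4=b, 5=a, 6=b, 7=b, 8=b. No two adjacent vertices share a color.

2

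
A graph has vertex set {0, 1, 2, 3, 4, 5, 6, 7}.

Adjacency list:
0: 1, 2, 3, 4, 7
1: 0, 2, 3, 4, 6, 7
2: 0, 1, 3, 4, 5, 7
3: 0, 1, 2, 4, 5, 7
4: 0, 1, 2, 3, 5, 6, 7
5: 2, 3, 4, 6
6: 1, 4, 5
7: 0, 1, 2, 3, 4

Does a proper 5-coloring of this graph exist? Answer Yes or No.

No

0, 1, 2, 3, 4, 7 form a clique, so at least 6 colors are needed.
So 5 colors are not enough.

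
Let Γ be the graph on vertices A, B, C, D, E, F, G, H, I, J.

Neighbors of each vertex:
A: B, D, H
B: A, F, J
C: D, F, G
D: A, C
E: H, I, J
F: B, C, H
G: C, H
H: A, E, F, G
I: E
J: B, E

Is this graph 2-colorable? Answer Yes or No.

The cycle B-J-E-H-A-B has odd length 5, so it cannot be 2-colored; at least 3 colors are needed.
So 2 colors are not enough.

No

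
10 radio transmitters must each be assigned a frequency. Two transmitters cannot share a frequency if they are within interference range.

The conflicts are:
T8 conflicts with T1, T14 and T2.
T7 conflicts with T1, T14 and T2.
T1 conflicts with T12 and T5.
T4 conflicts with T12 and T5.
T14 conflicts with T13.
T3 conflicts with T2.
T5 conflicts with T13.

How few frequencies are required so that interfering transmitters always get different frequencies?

3

The cycle T5-T1-T8-T14-T13-T5 has odd length 5, so it cannot be 2-colored; at least 3 frequencies are needed.
Using 3 frequencies: T8=2, T7=2, T1=1, T4=1, T12=2, T14=1, T3=2, T5=2, T13=3, T2=1. Each listed conflict is separated.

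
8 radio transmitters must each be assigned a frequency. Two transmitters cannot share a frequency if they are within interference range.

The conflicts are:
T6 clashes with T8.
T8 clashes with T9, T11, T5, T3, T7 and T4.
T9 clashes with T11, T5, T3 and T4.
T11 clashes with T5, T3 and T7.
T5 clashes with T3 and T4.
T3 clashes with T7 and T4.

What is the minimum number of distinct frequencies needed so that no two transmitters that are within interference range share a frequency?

5

T8, T9, T11, T5, T3 pairwise conflict, so at least 5 frequencies are needed.
5 frequencies suffice: frequency 1 → {T8}; frequency 2 → {T6, T3}; frequency 3 → {T5, T7}; frequency 4 → {T11, T4}; frequency 5 → {T9}. Every pair that conflicts lands in different frequencies.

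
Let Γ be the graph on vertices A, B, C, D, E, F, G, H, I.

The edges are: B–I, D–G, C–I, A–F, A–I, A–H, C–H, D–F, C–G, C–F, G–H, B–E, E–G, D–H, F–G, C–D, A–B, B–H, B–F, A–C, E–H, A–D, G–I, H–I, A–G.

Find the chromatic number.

A, C, D, F, G form a clique, so at least 5 colors are needed.
5 colors suffice: A=blue, B=red, C=yellow, D=purple, E=blue, F=green, G=red, H=green, I=purple. Every edge joins two different colors.

5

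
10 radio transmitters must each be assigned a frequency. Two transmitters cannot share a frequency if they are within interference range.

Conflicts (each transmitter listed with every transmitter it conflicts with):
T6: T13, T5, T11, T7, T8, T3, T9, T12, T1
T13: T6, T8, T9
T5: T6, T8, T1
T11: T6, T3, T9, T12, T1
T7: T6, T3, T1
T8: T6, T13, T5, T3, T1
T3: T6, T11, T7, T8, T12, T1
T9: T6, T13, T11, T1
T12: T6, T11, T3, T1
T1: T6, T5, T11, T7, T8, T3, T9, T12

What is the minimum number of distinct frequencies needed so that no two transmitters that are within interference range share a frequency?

5

T6, T11, T3, T12, T1 pairwise conflict, so at least 5 frequencies are needed.
5 frequencies suffice: frequency 1 → {T6}; frequency 2 → {T13, T1}; frequency 3 → {T5, T3, T9}; frequency 4 → {T11, T7, T8}; frequency 5 → {T12}. No two conflicting transmitters share a frequency.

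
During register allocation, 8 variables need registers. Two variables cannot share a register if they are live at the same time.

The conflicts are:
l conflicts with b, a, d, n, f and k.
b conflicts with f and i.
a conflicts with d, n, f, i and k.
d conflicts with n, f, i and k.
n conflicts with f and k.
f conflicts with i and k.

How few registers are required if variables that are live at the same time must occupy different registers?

l, a, d, n, f, k are mutually in conflict, so at least 6 registers are needed.
Using 6 registers: l=3, b=2, a=2, d=4, n=5, f=1, i=3, k=6. No two conflicting variables share a register.

6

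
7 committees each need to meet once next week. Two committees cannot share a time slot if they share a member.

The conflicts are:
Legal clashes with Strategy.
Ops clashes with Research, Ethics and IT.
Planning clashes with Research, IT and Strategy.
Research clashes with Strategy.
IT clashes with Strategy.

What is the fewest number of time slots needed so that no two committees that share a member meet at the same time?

Planning, IT, Strategy are mutually in conflict, so at least 3 time slots are needed.
3 time slots suffice: Legal=2, Ops=1, Planning=3, Research=2, Ethics=2, IT=2, Strategy=1. No two conflicting committees share a time slot.

3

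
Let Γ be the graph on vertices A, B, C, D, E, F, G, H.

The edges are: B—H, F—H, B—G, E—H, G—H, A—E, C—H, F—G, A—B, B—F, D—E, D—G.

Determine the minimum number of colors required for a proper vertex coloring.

4

B, F, G, H are pairwise adjacent (a clique of size 4), so at least 4 colors are needed.
4 colors suffice: color 1 → {A, D, H}; color 2 → {C, E, G}; color 3 → {B}; color 4 → {F}. No two adjacent vertices share a color.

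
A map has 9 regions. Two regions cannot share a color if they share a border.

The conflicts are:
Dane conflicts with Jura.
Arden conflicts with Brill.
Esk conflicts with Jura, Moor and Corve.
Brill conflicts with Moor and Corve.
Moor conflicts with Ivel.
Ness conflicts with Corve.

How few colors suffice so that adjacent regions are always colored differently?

Esk and Jura conflict, so at least 2 colors are needed.
One proper 2-coloring: Dane=2, Arden=1, Esk=2, Brill=2, Jura=1, Moor=1, Ness=2, Corve=1, Ivel=2. Each listed conflict is separated.

2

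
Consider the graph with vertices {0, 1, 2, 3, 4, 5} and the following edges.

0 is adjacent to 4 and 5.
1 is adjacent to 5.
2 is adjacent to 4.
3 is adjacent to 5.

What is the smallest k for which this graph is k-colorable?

0 and 4 are adjacent, so at least 2 colors are needed.
One proper 2-coloring: 0=b, 1=b, 2=b, 3=b, 4=a, 5=a. Every edge joins two different colors.

2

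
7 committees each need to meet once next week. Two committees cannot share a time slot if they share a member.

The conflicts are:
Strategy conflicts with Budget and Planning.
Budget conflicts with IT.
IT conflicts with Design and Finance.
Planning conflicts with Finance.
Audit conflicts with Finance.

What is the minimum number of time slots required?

The cycle Budget-IT-Finance-Planning-Strategy-Budget has odd length 5, so it cannot be 2-colored; at least 3 time slots are needed.
3 time slots suffice: Strategy=2, Budget=1, IT=2, Design=1, Planning=3, Audit=2, Finance=1. Every pair that conflicts lands in different time slots.

3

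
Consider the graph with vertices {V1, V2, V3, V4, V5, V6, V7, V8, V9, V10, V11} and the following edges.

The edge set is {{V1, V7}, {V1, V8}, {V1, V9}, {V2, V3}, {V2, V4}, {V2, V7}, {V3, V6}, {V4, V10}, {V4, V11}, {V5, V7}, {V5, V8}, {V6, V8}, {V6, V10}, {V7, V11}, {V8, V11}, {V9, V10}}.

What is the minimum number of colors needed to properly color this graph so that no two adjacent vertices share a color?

3

The cycle V4-V2-V3-V6-V10-V4 has odd length 5, so it cannot be 2-colored; at least 3 colors are needed.
3 colors suffice: color 1 → {V3, V7, V8, V10}; color 2 → {V1, V2, V5, V6, V11}; color 3 → {V4, V9}. Each edge has distinct colors on its endpoints.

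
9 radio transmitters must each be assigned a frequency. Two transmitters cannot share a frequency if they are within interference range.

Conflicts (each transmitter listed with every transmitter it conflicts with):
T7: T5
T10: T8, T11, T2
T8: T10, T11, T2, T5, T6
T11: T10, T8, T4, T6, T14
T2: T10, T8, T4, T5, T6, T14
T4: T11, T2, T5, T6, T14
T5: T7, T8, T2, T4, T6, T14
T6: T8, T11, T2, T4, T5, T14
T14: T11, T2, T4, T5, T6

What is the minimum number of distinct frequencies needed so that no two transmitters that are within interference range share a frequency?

T2, T4, T5, T6, T14 all conflict with each other, so at least 5 frequencies are needed.
5 frequencies suffice: frequency 1 → {T7, T10, T6}; frequency 2 → {T11, T2}; frequency 3 → {T5}; frequency 4 → {T8, T4}; frequency 5 → {T14}. No two conflicting transmitters share a frequency.

5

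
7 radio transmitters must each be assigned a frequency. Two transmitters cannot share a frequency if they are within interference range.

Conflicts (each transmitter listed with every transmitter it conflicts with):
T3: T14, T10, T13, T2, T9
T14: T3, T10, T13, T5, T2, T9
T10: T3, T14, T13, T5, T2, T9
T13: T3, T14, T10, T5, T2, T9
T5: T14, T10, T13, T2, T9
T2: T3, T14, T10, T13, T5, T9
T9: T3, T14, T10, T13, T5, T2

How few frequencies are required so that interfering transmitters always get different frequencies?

6

T3, T14, T10, T13, T2, T9 all conflict with each other, so at least 6 frequencies are needed.
6 frequencies suffice: frequency 1 → {T9}; frequency 2 → {T2}; frequency 3 → {T14}; frequency 4 → {T13}; frequency 5 → {T10}; frequency 6 → {T3, T5}. Every pair that conflicts lands in different frequencies.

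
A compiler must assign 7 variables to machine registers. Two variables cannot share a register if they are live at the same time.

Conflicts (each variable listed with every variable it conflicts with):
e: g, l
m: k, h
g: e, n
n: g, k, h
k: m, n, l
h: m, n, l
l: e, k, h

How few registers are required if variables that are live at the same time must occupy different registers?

The cycle n-g-e-l-h-n has odd length 5, so it cannot be 2-colored; at least 3 registers are needed.
3 registers suffice: register 1 → {e, k, h}; register 2 → {m, n, l}; register 3 → {g}. Every pair that conflicts lands in different registers.

3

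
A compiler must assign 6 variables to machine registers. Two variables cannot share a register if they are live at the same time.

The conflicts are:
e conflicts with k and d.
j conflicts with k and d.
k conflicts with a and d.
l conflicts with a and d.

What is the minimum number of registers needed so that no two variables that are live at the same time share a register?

3

j, k, d are mutually in conflict, so at least 3 registers are needed.
3 registers suffice: register 1 → {k, l}; register 2 → {a, d}; register 3 → {e, j}. Each listed conflict is separated.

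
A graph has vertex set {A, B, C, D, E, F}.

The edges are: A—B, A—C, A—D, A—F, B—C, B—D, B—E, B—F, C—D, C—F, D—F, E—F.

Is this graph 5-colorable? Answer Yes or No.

The chromatic number is 5. A, B, C, D, F are mutually adjacent (a clique of size 5), so at least 5 colors are needed.
5 colors suffice: A=green, B=blue, C=yellow, D=purple, E=green, F=red.
That is already a proper 5-coloring.

Yes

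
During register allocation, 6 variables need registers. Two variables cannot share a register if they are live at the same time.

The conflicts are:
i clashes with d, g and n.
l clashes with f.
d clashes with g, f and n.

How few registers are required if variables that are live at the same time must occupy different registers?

i, d, g all conflict with each other, so at least 3 registers are needed.
Using 3 registers: i=2, l=1, d=1, g=3, f=2, n=3. Every pair that conflicts lands in different registers.

3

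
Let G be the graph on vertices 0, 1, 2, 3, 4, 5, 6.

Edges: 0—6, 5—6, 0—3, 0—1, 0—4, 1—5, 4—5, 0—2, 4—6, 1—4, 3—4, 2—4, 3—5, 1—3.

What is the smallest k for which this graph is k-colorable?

0, 1, 3, 4 form a clique, so at least 4 colors are needed.
One proper 4-coloring: 0=blue, 1=green, 2=green, 3=yellow, 4=red, 5=blue, 6=green. Every edge joins two different colors.

4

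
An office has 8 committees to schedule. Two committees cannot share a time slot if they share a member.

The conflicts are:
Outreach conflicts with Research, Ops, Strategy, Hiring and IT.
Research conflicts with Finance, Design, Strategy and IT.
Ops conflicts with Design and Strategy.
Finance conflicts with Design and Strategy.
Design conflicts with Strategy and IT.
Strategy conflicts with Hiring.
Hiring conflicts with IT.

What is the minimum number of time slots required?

Research, Finance, Design, Strategy pairwise conflict, so at least 4 time slots are needed.
4 time slots suffice: time slot 1 → {Strategy, IT}; time slot 2 → {Outreach, Design}; time slot 3 → {Research, Ops, Hiring}; time slot 4 → {Finance}. Each listed conflict is separated.

4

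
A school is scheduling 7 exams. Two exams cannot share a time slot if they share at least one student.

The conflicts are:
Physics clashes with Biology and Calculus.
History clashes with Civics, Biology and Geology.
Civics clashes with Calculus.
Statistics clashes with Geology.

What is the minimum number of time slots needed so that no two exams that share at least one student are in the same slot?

3

The cycle Calculus-Civics-History-Biology-Physics-Calculus has odd length 5, so it cannot be 2-colored; at least 3 time slots are needed.
3 time slots suffice: time slot 1 → {Physics, History, Statistics}; time slot 2 → {Biology, Geology, Calculus}; time slot 3 → {Civics}. Every pair that conflicts lands in different time slots.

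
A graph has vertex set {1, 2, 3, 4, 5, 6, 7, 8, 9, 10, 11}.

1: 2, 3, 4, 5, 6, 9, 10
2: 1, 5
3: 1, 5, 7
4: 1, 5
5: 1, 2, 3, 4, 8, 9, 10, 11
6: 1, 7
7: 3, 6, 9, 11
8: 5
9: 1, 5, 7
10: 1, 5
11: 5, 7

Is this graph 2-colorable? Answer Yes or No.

No

1, 4, 5 are pairwise adjacent, so at least 3 colors are needed.
So 2 colors are not enough.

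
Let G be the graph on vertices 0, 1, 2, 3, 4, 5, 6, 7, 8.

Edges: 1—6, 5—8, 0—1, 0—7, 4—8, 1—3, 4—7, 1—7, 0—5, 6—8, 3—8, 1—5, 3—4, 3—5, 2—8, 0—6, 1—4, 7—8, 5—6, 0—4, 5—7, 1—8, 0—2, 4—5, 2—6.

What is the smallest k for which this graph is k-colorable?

0, 1, 4, 5, 7 form a clique, so at least 5 colors are needed.
A valid assignment using 5 colors: 0=red, 1=green, 2=blue, 3=purple, 4=yellow, 5=blue, 6=yellow, 7=purple, 8=red. Every edge joins two different colors.

5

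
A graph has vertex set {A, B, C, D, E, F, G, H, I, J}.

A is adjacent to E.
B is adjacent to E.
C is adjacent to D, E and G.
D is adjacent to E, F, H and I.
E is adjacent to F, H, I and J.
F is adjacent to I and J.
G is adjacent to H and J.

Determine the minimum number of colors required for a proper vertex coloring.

4

D, E, F, I are mutually adjacent (a clique of size 4), so at least 4 colors are needed.
4 colors suffice: A=2, B=2, C=3, D=2, E=1, F=3, G=1, H=3, I=4, J=2. Each edge has distinct colors on its endpoints.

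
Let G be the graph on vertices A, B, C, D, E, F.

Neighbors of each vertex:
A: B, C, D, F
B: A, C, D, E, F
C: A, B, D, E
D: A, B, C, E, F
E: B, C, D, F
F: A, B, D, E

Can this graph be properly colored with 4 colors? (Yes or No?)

The chromatic number is 4. A, B, C, D are mutually adjacent (a clique of size 4), so at least 4 colors are needed.
4 colors suffice: color red → {B}; color blue → {D}; color green → {A, E}; color yellow → {C, F}.
That is already a proper 4-coloring.

Yes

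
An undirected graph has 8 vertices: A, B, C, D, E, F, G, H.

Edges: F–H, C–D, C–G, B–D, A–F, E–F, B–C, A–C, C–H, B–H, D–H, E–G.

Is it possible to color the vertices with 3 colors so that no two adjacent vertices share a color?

No

B, C, D, H are pairwise adjacent (a clique of size 4), so at least 4 colors are needed.
So 3 colors are not enough.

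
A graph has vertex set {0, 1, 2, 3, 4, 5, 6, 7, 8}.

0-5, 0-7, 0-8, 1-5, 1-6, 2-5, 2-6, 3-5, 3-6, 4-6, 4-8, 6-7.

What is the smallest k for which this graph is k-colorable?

3

The cycle 7-6-3-5-0-7 has odd length 5, so it cannot be 2-colored; at least 3 colors are needed.
3 colors suffice: color a → {5, 6, 8}; color b → {0, 1, 2, 3, 4}; color c → {7}. Each edge has distinct colors on its endpoints.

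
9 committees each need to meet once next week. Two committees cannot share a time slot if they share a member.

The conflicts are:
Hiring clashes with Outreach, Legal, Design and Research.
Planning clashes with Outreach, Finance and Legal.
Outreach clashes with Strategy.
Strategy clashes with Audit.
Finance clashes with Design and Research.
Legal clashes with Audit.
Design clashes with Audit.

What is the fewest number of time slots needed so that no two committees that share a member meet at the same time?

The cycle Audit-Design-Finance-Planning-Legal-Audit has odd length 5, so it cannot be 2-colored; at least 3 time slots are needed.
3 time slots suffice: time slot 1 → {Hiring, Finance, Audit}; time slot 2 → {Outreach, Legal, Design, Research}; time slot 3 → {Planning, Strategy}. Every pair that conflicts lands in different time slots.

3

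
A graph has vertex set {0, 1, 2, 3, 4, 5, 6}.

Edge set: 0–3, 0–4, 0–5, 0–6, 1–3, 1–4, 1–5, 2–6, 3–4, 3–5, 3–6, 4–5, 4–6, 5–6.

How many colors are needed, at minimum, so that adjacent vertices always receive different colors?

0, 3, 4, 5, 6 are pairwise adjacent (a clique of size 5), so at least 5 colors are needed.
5 colors suffice: color a → {2, 5}; color b → {1, 6}; color c → {4}; color d → {3}; color e → {0}. Each edge has distinct colors on its endpoints.

5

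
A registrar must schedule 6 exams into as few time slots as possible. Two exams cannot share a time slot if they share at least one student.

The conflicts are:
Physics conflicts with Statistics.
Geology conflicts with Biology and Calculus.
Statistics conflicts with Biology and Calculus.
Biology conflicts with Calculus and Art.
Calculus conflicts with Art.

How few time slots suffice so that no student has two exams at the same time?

3

Statistics, Biology, Calculus are mutually in conflict, so at least 3 time slots are needed.
3 time slots suffice: Physics=1, Geology=3, Statistics=3, Biology=2, Calculus=1, Art=3. No two conflicting exams share a time slot.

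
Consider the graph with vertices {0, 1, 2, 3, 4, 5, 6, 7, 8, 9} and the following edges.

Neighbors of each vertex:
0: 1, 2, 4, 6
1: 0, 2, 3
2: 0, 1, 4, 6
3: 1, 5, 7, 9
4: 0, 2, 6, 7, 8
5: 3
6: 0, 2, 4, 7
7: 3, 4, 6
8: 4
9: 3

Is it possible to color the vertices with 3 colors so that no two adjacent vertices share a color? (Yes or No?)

0, 2, 4, 6 form a clique, so at least 4 colors are needed.
So 3 colors are not enough.

No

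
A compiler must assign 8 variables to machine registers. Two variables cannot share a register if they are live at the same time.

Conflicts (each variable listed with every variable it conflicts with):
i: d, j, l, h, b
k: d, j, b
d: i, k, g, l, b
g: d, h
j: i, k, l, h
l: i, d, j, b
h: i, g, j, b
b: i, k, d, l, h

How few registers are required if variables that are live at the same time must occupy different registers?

4

i, d, l, b are mutually in conflict, so at least 4 registers are needed.
Using 4 registers: i=3, k=3, d=1, g=2, j=2, l=4, h=1, b=2. Each listed conflict is separated.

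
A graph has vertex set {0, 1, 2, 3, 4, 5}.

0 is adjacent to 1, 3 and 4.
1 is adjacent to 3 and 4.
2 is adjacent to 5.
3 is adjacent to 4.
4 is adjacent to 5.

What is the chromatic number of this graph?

4

0, 1, 3, 4 are mutually adjacent (a clique of size 4), so at least 4 colors are needed.
4 colors suffice: color a → {2, 4}; color b → {3, 5}; color c → {1}; color d → {0}. No two adjacent vertices share a color.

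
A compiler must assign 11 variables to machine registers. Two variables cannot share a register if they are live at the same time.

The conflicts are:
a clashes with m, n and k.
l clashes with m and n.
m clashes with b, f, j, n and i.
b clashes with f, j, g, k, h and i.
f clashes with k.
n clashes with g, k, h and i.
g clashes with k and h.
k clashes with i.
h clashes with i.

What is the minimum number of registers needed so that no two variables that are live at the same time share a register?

m, b, j pairwise conflict, so at least 3 registers are needed.
3 registers suffice: register 1 → {m, k, h}; register 2 → {b, n}; register 3 → {a, l, f, j, g, i}. Each listed conflict is separated.

3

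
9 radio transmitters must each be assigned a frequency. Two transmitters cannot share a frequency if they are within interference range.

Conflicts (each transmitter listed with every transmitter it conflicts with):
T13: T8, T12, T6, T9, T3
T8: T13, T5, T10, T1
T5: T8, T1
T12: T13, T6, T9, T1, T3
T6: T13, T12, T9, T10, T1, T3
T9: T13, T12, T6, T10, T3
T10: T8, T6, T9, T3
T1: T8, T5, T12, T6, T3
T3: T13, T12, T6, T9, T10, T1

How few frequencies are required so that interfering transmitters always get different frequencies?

T13, T12, T6, T9, T3 all conflict with each other, so at least 5 frequencies are needed.
A valid assignment using 5 frequencies: T13=4, T8=1, T5=2, T12=5, T6=1, T9=3, T10=4, T1=3, T3=2. Every pair that conflicts lands in different frequencies.

5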